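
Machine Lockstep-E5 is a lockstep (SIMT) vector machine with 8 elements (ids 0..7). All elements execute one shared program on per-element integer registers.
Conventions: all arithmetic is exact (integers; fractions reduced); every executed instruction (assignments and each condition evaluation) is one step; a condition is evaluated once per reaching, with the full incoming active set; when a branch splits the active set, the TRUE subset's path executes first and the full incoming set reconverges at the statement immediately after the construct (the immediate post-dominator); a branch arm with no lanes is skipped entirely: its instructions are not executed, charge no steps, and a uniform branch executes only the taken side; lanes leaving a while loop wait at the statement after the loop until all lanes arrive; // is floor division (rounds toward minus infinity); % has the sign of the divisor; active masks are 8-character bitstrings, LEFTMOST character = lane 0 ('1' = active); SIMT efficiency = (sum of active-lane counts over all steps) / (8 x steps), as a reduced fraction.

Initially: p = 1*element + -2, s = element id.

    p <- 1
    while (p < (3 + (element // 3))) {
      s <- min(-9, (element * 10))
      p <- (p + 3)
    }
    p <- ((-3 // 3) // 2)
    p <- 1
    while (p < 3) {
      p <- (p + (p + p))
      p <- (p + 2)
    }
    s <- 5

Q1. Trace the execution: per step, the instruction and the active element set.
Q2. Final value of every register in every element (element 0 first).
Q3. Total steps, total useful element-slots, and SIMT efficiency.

step 0: p <- 1                       11111111
step 1: eval (p < (3 + (element // 3))) 11111111
step 2: s <- min(-9, (element * 10)) 11111111
step 3: p <- (p + 3)                 11111111
step 4: eval (p < (3 + (element // 3))) 11111111
step 5: s <- min(-9, (element * 10)) 00000011
step 6: p <- (p + 3)                 00000011
step 7: eval (p < (3 + (element // 3))) 00000011
step 8: p <- ((-3 // 3) // 2)        11111111
step 9: p <- 1                       11111111
step 10: eval (p < 3)                 11111111
step 11: p <- (p + (p + p))           11111111
step 12: p <- (p + 2)                 11111111
step 13: eval (p < 3)                 11111111
step 14: s <- 5                       11111111

Answer: 15 steps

p: 5,5,5,5,5,5,5,5
s: 5,5,5,5,5,5,5,5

steps = 15; useful = 102; efficiency = 102/120 = 17/20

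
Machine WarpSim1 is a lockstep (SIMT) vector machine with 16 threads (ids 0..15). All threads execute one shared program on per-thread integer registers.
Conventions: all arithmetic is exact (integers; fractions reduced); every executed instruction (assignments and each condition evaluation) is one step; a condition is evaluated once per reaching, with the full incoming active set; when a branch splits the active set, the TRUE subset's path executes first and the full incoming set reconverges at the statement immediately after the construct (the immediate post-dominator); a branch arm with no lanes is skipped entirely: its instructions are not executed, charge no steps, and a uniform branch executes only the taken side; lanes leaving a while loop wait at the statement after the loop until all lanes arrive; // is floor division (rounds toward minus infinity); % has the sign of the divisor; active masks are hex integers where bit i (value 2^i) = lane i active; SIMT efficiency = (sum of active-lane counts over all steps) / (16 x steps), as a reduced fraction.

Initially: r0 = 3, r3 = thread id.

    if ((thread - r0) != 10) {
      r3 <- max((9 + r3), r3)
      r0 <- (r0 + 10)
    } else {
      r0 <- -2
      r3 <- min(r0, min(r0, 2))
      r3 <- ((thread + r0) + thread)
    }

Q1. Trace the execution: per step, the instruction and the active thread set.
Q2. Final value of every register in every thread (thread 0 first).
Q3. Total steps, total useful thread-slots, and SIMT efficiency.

step 0: eval ((thread - r0) != 10)   0xffff
step 1: r3 <- max((9 + r3), r3)      0xdfff
step 2: r0 <- (r0 + 10)              0xdfff
step 3: r0 <- -2                     0x2000
step 4: r3 <- min(r0, min(r0, 2))    0x2000
step 5: r3 <- ((thread + r0) + thread) 0x2000

Answer: 6 steps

r0: 13,13,13,13,13,13,13,13,13,13,13,13,13,-2,13,13
r3: 9,10,11,12,13,14,15,16,17,18,19,20,21,24,23,24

steps = 6; useful = 49; efficiency = 49/96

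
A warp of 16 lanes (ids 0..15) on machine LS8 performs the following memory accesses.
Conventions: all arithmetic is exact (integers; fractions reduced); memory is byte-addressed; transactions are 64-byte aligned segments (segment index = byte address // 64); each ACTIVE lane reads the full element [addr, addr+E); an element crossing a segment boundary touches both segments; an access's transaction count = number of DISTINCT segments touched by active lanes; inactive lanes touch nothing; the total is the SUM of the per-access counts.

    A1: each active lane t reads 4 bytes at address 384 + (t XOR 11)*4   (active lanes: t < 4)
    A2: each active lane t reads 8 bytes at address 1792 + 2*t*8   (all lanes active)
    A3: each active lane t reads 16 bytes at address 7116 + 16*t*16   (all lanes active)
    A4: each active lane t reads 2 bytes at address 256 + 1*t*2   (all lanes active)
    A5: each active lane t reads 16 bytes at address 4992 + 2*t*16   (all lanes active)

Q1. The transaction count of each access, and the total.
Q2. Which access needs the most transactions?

A1: 1 transaction
A2: 4 transactions
A3: 16 transactions
A4: 1 transaction
A5: 8 transactions

Answer: 1,4,16,1,8; total 30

Answer: A3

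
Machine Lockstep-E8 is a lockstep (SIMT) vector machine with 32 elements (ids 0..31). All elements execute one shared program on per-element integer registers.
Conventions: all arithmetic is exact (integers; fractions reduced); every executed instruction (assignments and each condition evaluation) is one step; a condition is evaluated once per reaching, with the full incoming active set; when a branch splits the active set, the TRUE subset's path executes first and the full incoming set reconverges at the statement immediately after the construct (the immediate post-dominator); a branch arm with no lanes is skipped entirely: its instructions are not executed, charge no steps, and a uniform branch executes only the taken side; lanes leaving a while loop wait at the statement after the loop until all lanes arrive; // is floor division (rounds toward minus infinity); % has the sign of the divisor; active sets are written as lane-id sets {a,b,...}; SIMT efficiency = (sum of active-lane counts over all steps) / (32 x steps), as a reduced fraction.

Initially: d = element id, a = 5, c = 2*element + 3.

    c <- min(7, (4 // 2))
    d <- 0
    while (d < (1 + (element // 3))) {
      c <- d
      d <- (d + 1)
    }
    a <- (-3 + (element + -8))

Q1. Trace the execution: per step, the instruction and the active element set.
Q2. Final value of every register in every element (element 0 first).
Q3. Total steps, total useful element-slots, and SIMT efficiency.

step 0: c <- min(7, (4 // 2))        {0,1,2,3,4,5,6,7,8,9,10,11,12,13,14,15,16,17,18,19,20,21,22,23,24,25,26,27,28,29,30,31}
step 1: d <- 0                       {0,1,2,3,4,5,6,7,8,9,10,11,12,13,14,15,16,17,18,19,20,21,22,23,24,25,26,27,28,29,30,31}
step 2: eval (d < (1 + (element // 3))) {0,1,2,3,4,5,6,7,8,9,10,11,12,13,14,15,16,17,18,19,20,21,22,23,24,25,26,27,28,29,30,31}
step 3: c <- d                       {0,1,2,3,4,5,6,7,8,9,10,11,12,13,14,15,16,17,18,19,20,21,22,23,24,25,26,27,28,29,30,31}
step 4: d <- (d + 1)                 {0,1,2,3,4,5,6,7,8,9,10,11,12,13,14,15,16,17,18,19,20,21,22,23,24,25,26,27,28,29,30,31}
step 5: eval (d < (1 + (element // 3))) {0,1,2,3,4,5,6,7,8,9,10,11,12,13,14,15,16,17,18,19,20,21,22,23,24,25,26,27,28,29,30,31}
step 6: c <- d                       {3,4,5,6,7,8,9,10,11,12,13,14,15,16,17,18,19,20,21,22,23,24,25,26,27,28,29,30,31}
step 7: d <- (d + 1)                 {3,4,5,6,7,8,9,10,11,12,13,14,15,16,17,18,19,20,21,22,23,24,25,26,27,28,29,30,31}
step 8: eval (d < (1 + (element // 3))) {3,4,5,6,7,8,9,10,11,12,13,14,15,16,17,18,19,20,21,22,23,24,25,26,27,28,29,30,31}
step 9: c <- d                       {6,7,8,9,10,11,12,13,14,15,16,17,18,19,20,21,22,23,24,25,26,27,28,29,30,31}
step 10: d <- (d + 1)                 {6,7,8,9,10,11,12,13,14,15,16,17,18,19,20,21,22,23,24,25,26,27,28,29,30,31}
step 11: eval (d < (1 + (element // 3))) {6,7,8,9,10,11,12,13,14,15,16,17,18,19,20,21,22,23,24,25,26,27,28,29,30,31}
step 12: c <- d                       {9,10,11,12,13,14,15,16,17,18,19,20,21,22,23,24,25,26,27,28,29,30,31}
step 13: d <- (d + 1)                 {9,10,11,12,13,14,15,16,17,18,19,20,21,22,23,24,25,26,27,28,29,30,31}
step 14: eval (d < (1 + (element // 3))) {9,10,11,12,13,14,15,16,17,18,19,20,21,22,23,24,25,26,27,28,29,30,31}
step 15: c <- d                       {12,13,14,15,16,17,18,19,20,21,22,23,24,25,26,27,28,29,30,31}
step 16: d <- (d + 1)                 {12,13,14,15,16,17,18,19,20,21,22,23,24,25,26,27,28,29,30,31}
step 17: eval (d < (1 + (element // 3))) {12,13,14,15,16,17,18,19,20,21,22,23,24,25,26,27,28,29,30,31}
step 18: c <- d                       {15,16,17,18,19,20,21,22,23,24,25,26,27,28,29,30,31}
step 19: d <- (d + 1)                 {15,16,17,18,19,20,21,22,23,24,25,26,27,28,29,30,31}
step 20: eval (d < (1 + (element // 3))) {15,16,17,18,19,20,21,22,23,24,25,26,27,28,29,30,31}
step 21: c <- d                       {18,19,20,21,22,23,24,25,26,27,28,29,30,31}
step 22: d <- (d + 1)                 {18,19,20,21,22,23,24,25,26,27,28,29,30,31}
step 23: eval (d < (1 + (element // 3))) {18,19,20,21,22,23,24,25,26,27,28,29,30,31}
step 24: c <- d                       {21,22,23,24,25,26,27,28,29,30,31}
step 25: d <- (d + 1)                 {21,22,23,24,25,26,27,28,29,30,31}
step 26: eval (d < (1 + (element // 3))) {21,22,23,24,25,26,27,28,29,30,31}
step 27: c <- d                       {24,25,26,27,28,29,30,31}
step 28: d <- (d + 1)                 {24,25,26,27,28,29,30,31}
step 29: eval (d < (1 + (element // 3))) {24,25,26,27,28,29,30,31}
step 30: c <- d                       {27,28,29,30,31}
step 31: d <- (d + 1)                 {27,28,29,30,31}
step 32: eval (d < (1 + (element // 3))) {27,28,29,30,31}
step 33: c <- d                       {30,31}
step 34: d <- (d + 1)                 {30,31}
step 35: eval (d < (1 + (element // 3))) {30,31}
step 36: a <- (-3 + (element + -8))   {0,1,2,3,4,5,6,7,8,9,10,11,12,13,14,15,16,17,18,19,20,21,22,23,24,25,26,27,28,29,30,31}

Answer: 37 steps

d: 1,1,1,2,2,2,3,3,3,4,4,4,5,5,5,6,6,6,7,7,7,8,8,8,9,9,9,10,10,10,11,11
a: -11,-10,-9,-8,-7,-6,-5,-4,-3,-2,-1,0,1,2,3,4,5,6,7,8,9,10,11,12,13,14,15,16,17,18,19,20
c: 0,0,0,1,1,1,2,2,2,3,3,3,4,4,4,5,5,5,6,6,6,7,7,7,8,8,8,9,9,9,10,10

steps = 37; useful = 689; efficiency = 689/1184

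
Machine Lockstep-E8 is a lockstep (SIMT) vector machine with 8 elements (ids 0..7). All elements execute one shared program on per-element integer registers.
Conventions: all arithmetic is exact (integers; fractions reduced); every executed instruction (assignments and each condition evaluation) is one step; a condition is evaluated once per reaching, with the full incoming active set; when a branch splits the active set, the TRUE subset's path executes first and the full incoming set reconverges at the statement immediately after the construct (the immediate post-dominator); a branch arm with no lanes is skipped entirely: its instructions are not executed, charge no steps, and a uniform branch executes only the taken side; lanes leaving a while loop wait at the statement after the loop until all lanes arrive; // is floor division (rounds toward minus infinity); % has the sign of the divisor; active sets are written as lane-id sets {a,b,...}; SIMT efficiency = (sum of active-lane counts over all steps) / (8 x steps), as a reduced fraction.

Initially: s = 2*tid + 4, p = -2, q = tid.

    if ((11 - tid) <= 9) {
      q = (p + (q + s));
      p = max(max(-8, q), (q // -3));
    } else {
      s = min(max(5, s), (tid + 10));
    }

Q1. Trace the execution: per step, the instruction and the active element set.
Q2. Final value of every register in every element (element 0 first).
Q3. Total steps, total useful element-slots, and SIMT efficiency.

step 0: eval ((11 - tid) <= 9)       {0,1,2,3,4,5,6,7}
step 1: q <- (p + (q + s))           {2,3,4,5,6,7}
step 2: p <- max(max(-8, q), (q // -3)) {2,3,4,5,6,7}
step 3: s <- min(max(5, s), (tid + 10)) {0,1}

Answer: 4 steps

s: 5,6,8,10,12,14,16,18
p: -2,-2,8,11,14,17,20,23
q: 0,1,8,11,14,17,20,23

steps = 4; useful = 22; efficiency = 22/32 = 11/16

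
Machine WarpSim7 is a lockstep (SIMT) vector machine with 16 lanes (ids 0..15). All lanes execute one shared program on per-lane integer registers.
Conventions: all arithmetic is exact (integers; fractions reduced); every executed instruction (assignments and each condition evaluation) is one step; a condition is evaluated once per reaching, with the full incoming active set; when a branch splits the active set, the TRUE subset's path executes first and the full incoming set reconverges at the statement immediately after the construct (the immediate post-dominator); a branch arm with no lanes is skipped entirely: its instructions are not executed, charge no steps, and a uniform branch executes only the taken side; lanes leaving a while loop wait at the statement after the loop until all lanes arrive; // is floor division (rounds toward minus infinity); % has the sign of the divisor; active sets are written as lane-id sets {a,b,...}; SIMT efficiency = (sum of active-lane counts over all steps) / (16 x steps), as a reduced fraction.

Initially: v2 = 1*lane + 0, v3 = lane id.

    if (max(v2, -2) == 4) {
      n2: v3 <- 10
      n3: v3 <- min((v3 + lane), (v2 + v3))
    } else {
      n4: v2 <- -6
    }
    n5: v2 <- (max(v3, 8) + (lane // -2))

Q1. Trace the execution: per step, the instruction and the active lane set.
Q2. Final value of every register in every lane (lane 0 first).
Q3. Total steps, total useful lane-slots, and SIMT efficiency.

step 0: eval (max(v2, -2) == 4)      {0,1,2,3,4,5,6,7,8,9,10,11,12,13,14,15}
step 1: v3 <- 10                     {4}
step 2: v3 <- min((v3 + lane), (v2 + v3)) {4}
step 3: v2 <- -6                     {0,1,2,3,5,6,7,8,9,10,11,12,13,14,15}
step 4: v2 <- (max(v3, 8) + (lane // -2)) {0,1,2,3,4,5,6,7,8,9,10,11,12,13,14,15}

Answer: 5 steps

v2: 8,7,7,6,12,5,5,4,4,4,5,5,6,6,7,7
v3: 0,1,2,3,14,5,6,7,8,9,10,11,12,13,14,15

steps = 5; useful = 49; efficiency = 49/80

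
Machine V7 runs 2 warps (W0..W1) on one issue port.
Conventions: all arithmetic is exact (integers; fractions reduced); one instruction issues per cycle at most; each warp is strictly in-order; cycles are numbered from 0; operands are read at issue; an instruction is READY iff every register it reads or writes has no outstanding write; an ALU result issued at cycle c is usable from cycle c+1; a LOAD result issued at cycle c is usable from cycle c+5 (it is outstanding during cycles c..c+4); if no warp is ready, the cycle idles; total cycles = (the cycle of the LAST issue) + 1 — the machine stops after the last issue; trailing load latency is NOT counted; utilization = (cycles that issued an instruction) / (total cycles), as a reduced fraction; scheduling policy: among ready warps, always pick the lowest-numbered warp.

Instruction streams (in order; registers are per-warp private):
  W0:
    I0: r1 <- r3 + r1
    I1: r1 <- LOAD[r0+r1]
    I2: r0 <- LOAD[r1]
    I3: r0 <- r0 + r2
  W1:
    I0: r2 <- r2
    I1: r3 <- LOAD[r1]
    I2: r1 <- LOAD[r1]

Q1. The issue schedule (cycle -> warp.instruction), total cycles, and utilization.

cycle 0: W0.I0
cycle 1: W0.I1
cycle 2: W1.I0
cycle 3: W1.I1
cycle 4: W1.I2
cycle 5: idle
cycle 6: W0.I2
cycle 7: idle
cycle 8: idle
cycle 9: idle
cycle 10: idle
cycle 11: W0.I3

Answer: 12 cycles, utilization 7/12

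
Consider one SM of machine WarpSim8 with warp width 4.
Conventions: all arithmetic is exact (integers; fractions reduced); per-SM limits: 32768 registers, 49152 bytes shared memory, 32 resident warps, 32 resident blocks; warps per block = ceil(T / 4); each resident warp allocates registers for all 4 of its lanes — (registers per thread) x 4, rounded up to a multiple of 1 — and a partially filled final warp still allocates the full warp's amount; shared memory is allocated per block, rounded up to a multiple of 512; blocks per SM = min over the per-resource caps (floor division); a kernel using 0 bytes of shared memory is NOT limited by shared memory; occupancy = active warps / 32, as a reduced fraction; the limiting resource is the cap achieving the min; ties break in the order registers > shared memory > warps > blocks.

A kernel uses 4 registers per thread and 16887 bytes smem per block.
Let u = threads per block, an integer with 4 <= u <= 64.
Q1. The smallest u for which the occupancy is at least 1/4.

Answer: u = 13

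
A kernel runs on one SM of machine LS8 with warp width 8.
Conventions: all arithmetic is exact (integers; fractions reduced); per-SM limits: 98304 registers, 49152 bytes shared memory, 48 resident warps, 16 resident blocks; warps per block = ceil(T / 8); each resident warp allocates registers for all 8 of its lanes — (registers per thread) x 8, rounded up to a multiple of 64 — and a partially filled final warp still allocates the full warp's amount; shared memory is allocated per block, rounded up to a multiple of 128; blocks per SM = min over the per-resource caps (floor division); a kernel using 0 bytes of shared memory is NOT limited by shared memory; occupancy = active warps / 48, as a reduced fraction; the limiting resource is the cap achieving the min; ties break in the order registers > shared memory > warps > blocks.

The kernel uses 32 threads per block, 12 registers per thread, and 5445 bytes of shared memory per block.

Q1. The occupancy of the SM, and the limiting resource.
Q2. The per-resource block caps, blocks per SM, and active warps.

Answer: occupancy 2/3, limited by shared memory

registers: 192 blocks
shared memory: 8 blocks
warps: 12 blocks
blocks: 16 blocks

Answer: 8 blocks, 32 active warps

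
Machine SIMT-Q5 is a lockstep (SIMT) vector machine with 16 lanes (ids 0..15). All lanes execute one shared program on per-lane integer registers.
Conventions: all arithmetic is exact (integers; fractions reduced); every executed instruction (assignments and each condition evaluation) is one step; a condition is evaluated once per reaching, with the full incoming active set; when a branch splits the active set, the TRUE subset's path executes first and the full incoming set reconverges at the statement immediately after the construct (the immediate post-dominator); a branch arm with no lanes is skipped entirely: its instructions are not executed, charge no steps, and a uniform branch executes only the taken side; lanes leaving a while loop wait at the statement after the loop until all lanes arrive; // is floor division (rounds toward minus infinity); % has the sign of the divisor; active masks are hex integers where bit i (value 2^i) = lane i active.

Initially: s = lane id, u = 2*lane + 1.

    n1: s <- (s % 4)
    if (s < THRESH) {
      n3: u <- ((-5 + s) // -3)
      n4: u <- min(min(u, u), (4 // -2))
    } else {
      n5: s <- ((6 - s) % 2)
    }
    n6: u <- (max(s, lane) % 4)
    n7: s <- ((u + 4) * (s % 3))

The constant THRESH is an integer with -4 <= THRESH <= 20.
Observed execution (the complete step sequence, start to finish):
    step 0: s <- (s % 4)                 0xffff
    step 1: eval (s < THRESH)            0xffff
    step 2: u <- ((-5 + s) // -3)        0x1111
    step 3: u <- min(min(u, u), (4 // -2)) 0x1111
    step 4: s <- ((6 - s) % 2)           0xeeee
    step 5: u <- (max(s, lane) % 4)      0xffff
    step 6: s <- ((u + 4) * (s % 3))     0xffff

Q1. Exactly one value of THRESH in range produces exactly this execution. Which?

Answer: THRESH = 1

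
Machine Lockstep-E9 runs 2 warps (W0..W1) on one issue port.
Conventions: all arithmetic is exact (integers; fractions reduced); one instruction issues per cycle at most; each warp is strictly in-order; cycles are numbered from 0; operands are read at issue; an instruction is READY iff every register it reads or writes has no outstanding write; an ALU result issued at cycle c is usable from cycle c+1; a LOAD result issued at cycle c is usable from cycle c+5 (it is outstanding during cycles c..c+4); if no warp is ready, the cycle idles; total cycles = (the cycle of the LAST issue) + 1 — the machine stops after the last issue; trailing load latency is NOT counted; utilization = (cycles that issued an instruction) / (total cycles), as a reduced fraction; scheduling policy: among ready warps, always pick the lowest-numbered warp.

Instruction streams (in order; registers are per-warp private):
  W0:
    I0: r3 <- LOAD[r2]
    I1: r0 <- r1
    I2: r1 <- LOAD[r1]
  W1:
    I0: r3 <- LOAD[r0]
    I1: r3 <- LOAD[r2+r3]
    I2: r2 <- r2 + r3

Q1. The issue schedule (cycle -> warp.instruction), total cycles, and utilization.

cycle 0: W0.I0
cycle 1: W0.I1
cycle 2: W0.I2
cycle 3: W1.I0
cycle 4: idle
cycle 5: idle
cycle 6: idle
cycle 7: idle
cycle 8: W1.I1
cycle 9: idle
cycle 10: idle
cycle 11: idle
cycle 12: idle
cycle 13: W1.I2

Answer: 14 cycles, utilization 3/7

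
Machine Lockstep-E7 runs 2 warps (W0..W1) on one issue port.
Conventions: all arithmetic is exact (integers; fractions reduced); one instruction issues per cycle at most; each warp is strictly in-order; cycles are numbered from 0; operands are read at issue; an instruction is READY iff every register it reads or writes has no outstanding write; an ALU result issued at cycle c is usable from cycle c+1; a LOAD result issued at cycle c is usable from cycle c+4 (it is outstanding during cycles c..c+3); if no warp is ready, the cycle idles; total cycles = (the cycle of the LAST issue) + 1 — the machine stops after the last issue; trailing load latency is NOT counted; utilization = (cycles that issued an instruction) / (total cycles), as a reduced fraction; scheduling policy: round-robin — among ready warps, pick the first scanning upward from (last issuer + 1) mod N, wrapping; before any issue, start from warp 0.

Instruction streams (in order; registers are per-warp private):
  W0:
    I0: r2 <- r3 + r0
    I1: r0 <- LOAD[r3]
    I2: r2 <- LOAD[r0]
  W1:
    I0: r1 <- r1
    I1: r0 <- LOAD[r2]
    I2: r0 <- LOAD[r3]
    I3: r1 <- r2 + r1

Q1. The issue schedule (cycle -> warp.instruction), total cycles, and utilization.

cycle 0: W0.I0
cycle 1: W1.I0
cycle 2: W0.I1
cycle 3: W1.I1
cycle 4: idle
cycle 5: idle
cycle 6: W0.I2
cycle 7: W1.I2
cycle 8: W1.I3

Answer: 9 cycles, utilization 7/9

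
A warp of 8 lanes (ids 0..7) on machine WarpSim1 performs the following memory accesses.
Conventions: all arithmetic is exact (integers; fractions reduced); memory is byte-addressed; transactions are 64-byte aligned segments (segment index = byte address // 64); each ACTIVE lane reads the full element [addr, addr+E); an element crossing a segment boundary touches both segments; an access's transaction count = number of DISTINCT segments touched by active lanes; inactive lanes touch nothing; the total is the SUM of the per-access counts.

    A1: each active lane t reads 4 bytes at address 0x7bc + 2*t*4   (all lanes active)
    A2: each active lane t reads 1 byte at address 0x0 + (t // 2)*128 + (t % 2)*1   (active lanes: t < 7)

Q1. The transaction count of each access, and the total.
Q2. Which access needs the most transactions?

A1: 2 transactions
A2: 4 transactions

Answer: 2,4; total 6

Answer: A2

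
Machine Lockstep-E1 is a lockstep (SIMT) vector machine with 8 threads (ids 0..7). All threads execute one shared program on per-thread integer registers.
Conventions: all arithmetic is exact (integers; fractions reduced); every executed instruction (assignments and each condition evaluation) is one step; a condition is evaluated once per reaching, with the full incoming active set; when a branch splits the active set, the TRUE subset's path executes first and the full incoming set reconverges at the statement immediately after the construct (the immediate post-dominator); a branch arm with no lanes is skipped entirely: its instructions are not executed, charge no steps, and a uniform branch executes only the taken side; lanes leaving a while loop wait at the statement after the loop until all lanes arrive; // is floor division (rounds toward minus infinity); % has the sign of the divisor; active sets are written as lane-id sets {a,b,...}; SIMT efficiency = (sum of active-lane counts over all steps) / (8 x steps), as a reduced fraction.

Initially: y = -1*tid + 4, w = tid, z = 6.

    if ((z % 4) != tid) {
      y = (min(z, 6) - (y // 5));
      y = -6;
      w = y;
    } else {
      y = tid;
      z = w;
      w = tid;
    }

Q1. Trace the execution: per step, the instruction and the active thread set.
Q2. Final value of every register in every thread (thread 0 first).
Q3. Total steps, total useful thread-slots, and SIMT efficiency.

step 0: eval ((z % 4) != tid)        {0,1,2,3,4,5,6,7}
step 1: y <- (min(z, 6) - (y // 5))  {0,1,3,4,5,6,7}
step 2: y <- -6                      {0,1,3,4,5,6,7}
step 3: w <- y                       {0,1,3,4,5,6,7}
step 4: y <- tid                     {2}
step 5: z <- w                       {2}
step 6: w <- tid                     {2}

Answer: 7 steps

y: -6,-6,2,-6,-6,-6,-6,-6
w: -6,-6,2,-6,-6,-6,-6,-6
z: 6,6,2,6,6,6,6,6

steps = 7; useful = 32; efficiency = 32/56 = 4/7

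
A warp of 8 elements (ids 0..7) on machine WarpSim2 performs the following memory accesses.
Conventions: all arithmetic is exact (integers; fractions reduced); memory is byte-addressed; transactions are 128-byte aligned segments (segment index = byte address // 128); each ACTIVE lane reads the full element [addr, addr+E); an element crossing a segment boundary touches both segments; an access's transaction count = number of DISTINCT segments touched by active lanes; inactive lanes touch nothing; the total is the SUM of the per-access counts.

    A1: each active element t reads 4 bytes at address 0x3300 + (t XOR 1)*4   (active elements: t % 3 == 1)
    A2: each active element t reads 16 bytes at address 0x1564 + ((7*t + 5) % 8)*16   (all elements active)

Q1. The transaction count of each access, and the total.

A1: 1 transaction
A2: 2 transactions

Answer: 1,2; total 3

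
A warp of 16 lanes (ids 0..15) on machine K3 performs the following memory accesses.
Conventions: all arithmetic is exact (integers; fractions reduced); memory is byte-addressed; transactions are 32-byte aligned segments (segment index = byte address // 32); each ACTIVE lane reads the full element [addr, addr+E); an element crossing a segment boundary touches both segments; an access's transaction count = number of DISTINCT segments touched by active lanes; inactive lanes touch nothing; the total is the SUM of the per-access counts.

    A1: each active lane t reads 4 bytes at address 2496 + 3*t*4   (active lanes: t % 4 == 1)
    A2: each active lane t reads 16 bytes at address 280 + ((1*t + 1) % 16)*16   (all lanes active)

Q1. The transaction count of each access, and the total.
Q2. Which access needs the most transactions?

A1: 4 transactions
A2: 9 transactions

Answer: 4,9; total 13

Answer: A2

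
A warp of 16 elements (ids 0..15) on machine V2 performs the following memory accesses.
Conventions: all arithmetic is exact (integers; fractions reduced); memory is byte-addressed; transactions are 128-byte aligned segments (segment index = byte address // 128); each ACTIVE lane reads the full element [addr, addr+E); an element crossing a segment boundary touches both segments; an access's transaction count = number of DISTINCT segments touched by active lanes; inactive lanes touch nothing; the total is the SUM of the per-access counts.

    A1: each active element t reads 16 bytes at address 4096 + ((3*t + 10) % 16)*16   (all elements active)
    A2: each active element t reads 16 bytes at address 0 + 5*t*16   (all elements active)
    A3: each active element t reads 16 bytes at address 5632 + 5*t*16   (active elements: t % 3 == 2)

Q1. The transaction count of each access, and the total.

A1: 2 transactions
A2: 10 transactions
A3: 5 transactions

Answer: 2,10,5; total 17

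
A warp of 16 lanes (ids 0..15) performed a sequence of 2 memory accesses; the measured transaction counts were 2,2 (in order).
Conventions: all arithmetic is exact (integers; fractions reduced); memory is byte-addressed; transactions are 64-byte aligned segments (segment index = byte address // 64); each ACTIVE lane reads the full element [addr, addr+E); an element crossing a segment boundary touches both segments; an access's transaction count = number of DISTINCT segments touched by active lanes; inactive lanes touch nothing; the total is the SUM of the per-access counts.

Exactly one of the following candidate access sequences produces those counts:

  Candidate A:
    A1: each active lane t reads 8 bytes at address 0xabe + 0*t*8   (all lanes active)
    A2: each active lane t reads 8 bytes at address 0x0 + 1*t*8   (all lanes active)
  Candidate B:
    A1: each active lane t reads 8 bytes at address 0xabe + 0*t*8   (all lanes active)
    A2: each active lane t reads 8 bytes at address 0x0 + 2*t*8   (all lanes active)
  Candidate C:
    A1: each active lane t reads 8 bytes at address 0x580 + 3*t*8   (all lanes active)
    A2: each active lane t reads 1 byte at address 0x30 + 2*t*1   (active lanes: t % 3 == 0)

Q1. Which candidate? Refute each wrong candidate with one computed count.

B: A2 gives 4 transactions, not 2
C: A1 gives 6 transactions, not 2
A: all counts match (2,2)

Answer: A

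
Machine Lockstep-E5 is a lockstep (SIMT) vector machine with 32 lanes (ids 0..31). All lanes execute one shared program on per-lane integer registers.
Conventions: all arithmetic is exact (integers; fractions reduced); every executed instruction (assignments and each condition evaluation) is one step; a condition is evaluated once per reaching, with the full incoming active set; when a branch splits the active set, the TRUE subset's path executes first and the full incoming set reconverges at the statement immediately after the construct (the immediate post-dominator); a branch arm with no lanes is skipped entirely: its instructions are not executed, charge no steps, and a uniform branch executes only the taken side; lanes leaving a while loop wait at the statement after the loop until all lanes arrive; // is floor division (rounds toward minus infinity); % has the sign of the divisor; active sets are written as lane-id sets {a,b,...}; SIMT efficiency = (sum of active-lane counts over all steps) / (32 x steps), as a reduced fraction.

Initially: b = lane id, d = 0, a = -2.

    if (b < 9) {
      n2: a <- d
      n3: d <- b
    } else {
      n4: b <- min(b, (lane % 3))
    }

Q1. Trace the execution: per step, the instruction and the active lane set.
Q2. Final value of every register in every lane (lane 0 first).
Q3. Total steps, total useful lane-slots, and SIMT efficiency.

step 0: eval (b < 9)                 {0,1,2,3,4,5,6,7,8,9,10,11,12,13,14,15,16,17,18,19,20,21,22,23,24,25,26,27,28,29,30,31}
step 1: a <- d                       {0,1,2,3,4,5,6,7,8}
step 2: d <- b                       {0,1,2,3,4,5,6,7,8}
step 3: b <- min(b, (lane % 3))      {9,10,11,12,13,14,15,16,17,18,19,20,21,22,23,24,25,26,27,28,29,30,31}

Answer: 4 steps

b: 0,1,2,3,4,5,6,7,8,0,1,2,0,1,2,0,1,2,0,1,2,0,1,2,0,1,2,0,1,2,0,1
d: 0,1,2,3,4,5,6,7,8,0,0,0,0,0,0,0,0,0,0,0,0,0,0,0,0,0,0,0,0,0,0,0
a: 0,0,0,0,0,0,0,0,0,-2,-2,-2,-2,-2,-2,-2,-2,-2,-2,-2,-2,-2,-2,-2,-2,-2,-2,-2,-2,-2,-2,-2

steps = 4; useful = 73; efficiency = 73/128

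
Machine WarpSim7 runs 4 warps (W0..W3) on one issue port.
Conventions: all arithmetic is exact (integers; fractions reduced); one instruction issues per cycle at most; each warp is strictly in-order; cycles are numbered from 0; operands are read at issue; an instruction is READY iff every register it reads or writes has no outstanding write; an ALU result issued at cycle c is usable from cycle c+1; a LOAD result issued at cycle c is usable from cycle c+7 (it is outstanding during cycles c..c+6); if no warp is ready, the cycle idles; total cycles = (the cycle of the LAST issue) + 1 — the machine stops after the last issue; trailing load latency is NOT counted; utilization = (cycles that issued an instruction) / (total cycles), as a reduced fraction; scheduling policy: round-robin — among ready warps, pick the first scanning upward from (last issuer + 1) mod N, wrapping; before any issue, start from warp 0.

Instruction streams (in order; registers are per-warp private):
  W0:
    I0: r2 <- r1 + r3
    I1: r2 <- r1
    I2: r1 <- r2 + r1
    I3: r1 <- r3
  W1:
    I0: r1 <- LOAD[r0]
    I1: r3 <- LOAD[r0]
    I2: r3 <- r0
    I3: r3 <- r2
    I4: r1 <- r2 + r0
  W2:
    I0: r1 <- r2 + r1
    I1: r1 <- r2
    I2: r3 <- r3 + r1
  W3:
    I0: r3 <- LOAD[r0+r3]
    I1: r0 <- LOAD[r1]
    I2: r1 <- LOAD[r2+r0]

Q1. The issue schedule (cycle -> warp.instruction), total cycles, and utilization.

cycle 0: W0.I0
cycle 1: W1.I0
cycle 2: W2.I0
cycle 3: W3.I0
cycle 4: W0.I1
cycle 5: W1.I1
cycle 6: W2.I1
cycle 7: W3.I1
cycle 8: W0.I2
cycle 9: W2.I2
cycle 10: W0.I3
cycle 11: idle
cycle 12: W1.I2
cycle 13: W1.I3
cycle 14: W3.I2
cycle 15: W1.I4

Answer: 16 cycles, utilization 15/16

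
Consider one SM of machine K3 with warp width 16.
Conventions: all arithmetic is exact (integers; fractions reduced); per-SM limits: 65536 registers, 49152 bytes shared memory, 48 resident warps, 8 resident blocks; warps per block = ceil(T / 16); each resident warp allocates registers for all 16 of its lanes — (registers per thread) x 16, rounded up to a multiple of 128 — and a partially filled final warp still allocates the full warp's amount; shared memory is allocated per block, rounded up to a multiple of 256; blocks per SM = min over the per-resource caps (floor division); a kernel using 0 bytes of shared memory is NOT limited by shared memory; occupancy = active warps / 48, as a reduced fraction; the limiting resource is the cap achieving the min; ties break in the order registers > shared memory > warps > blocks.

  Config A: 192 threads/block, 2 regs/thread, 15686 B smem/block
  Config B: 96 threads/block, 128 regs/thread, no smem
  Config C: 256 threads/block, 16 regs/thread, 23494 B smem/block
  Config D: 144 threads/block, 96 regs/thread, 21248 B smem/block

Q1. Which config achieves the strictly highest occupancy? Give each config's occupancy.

occupancies: A 3/4, B 5/8, C 2/3, D 3/8

Answer: A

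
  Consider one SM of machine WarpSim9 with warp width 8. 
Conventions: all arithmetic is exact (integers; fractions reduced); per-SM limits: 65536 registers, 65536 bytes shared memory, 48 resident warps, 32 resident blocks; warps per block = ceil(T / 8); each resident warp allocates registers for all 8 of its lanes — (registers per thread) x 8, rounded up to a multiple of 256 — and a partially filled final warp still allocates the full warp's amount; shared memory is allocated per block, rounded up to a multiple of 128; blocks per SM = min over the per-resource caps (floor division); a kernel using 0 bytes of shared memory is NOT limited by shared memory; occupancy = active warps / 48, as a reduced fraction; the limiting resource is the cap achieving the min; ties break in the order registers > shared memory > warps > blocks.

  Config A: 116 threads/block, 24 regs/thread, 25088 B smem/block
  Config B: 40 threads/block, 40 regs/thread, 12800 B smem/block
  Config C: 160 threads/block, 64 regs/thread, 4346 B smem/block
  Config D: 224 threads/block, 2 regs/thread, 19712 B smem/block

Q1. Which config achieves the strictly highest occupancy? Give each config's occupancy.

occupancies: A 5/8, B 25/48, C 5/6, D 7/12

Answer: C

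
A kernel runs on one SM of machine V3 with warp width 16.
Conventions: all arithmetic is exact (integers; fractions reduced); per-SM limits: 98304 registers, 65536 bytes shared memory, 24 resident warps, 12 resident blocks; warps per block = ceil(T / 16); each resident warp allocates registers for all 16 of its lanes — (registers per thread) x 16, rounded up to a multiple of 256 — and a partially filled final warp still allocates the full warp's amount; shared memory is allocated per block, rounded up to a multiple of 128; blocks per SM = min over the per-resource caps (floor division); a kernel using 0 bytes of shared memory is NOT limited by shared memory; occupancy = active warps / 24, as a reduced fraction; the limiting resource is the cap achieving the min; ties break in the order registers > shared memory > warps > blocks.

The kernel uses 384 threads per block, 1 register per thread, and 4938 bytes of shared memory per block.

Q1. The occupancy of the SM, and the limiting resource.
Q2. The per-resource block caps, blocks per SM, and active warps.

Answer: occupancy 1, limited by warps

registers: 16 blocks
shared memory: 13 blocks
warps: 1 block
blocks: 12 blocks

Answer: 1 block, 24 active warps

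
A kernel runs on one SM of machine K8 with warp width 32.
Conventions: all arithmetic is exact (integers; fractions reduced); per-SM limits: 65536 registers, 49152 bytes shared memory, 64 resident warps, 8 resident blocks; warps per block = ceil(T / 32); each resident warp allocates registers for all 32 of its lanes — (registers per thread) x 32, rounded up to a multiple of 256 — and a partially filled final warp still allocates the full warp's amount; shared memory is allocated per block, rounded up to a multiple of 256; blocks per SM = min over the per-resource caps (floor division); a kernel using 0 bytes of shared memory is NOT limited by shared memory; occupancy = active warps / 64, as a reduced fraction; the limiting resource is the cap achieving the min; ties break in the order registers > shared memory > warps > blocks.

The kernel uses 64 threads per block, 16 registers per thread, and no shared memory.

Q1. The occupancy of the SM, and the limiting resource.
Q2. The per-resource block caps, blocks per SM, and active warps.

Answer: occupancy 1/4, limited by blocks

registers: 64 blocks
shared memory: no limit (kernel uses none)
warps: 32 blocks
blocks: 8 blocks

Answer: 8 blocks, 16 active warps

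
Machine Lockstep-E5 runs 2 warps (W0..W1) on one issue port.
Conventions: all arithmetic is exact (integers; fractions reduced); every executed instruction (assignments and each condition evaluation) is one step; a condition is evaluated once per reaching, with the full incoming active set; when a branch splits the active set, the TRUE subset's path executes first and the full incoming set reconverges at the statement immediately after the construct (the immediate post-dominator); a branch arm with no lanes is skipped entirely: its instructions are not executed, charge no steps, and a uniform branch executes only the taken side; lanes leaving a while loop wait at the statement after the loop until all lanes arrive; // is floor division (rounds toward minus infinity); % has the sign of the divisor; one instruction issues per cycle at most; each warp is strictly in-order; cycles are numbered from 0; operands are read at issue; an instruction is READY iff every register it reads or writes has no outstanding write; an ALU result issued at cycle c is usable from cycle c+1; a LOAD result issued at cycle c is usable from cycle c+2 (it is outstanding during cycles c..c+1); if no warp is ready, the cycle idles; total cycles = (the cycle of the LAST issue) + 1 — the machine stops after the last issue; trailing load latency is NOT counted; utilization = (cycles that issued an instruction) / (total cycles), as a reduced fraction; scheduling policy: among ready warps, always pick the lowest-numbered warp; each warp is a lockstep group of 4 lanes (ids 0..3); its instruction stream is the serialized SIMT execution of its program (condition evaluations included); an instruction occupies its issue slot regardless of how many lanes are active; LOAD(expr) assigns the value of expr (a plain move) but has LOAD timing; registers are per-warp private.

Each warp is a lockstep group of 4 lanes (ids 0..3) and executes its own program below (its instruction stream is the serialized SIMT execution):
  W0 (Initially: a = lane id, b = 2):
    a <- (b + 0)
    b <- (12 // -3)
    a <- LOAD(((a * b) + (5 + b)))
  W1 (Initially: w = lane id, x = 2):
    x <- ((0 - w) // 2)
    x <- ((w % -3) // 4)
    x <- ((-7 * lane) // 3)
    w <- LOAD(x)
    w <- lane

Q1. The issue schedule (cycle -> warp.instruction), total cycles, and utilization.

cycle 0: W0.I0
cycle 1: W0.I1
cycle 2: W0.I2
cycle 3: W1.I0
cycle 4: W1.I1
cycle 5: W1.I2
cycle 6: W1.I3
cycle 7: idle
cycle 8: W1.I4

Answer: 9 cycles, utilization 8/9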